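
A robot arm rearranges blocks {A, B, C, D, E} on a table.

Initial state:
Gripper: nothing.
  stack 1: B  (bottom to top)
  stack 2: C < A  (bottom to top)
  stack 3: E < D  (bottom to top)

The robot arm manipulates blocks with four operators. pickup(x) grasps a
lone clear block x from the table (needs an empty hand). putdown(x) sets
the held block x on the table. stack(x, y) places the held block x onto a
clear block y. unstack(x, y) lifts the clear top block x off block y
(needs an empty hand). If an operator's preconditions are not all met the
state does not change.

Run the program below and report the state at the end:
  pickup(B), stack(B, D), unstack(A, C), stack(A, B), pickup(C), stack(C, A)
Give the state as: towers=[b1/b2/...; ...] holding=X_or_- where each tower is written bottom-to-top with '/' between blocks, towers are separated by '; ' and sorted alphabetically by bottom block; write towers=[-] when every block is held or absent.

towers=[E/D/B/A/C] holding=-

step 1 (pickup(B)): towers=[C/A; E/D] holding=B
step 2 (stack(B, D)): towers=[C/A; E/D/B] holding=-
step 3 (unstack(A, C)): towers=[C; E/D/B] holding=A
step 4 (stack(A, B)): towers=[C; E/D/B/A] holding=-
step 5 (pickup(C)): towers=[E/D/B/A] holding=C
step 6 (stack(C, A)): towers=[E/D/B/A/C] holding=-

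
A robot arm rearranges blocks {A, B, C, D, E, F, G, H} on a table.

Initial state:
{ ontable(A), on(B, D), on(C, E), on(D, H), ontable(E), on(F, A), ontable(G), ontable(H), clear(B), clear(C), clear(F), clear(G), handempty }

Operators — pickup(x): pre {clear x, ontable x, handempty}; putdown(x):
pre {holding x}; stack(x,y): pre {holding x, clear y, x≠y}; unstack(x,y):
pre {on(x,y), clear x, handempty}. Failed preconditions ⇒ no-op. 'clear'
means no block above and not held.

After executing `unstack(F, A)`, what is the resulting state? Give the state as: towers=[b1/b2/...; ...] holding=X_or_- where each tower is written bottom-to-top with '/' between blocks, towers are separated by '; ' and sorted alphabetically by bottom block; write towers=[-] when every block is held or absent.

towers=[A; E/C; G; H/D/B] holding=F

before: towers=[A/F; E/C; G; H/D/B] holding=-
pre[unstack(F, A)]: on(F,A) yes, clear(F) yes, handempty yes
all met → apply unstack(F, A)
after:  towers=[A; E/C; G; H/D/B] holding=F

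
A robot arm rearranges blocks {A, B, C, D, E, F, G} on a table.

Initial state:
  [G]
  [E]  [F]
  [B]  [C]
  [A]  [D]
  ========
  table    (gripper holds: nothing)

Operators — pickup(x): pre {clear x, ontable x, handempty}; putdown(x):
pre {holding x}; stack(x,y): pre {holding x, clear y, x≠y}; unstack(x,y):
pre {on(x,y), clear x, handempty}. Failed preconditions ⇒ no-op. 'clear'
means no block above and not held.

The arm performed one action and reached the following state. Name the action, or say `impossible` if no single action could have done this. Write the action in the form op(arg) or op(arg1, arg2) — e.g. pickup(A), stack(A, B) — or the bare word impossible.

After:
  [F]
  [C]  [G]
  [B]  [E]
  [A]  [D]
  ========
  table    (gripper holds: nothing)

impossible

target: towers=[A/B/C/F; D/E/G] holding=-
     unstack(F, C) → towers=[A/B/E/G; D/C] holding=F
     unstack(G, E) → towers=[A/B/E; D/C/F] holding=G
none of the 2 applicable actions match → impossible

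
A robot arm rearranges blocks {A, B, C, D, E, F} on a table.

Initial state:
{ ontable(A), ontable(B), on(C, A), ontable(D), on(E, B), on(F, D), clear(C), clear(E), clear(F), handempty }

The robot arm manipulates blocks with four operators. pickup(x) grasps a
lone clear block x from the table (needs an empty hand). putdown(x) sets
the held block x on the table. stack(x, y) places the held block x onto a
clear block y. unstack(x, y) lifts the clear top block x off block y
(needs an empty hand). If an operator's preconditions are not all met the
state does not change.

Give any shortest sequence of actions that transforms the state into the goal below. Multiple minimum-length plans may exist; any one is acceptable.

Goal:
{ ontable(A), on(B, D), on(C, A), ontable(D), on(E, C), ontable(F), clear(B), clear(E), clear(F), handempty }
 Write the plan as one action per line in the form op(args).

step 1 (unstack(F, D)): towers=[A/C; B/E; D] holding=F
step 2 (putdown(F)): towers=[A/C; B/E; D; F] holding=-
step 3 (unstack(E, B)): towers=[A/C; B; D; F] holding=E
step 4 (stack(E, C)): towers=[A/C/E; B; D; F] holding=-
step 5 (pickup(B)): towers=[A/C/E; D; F] holding=B
step 6 (stack(B, D)): towers=[A/C/E; D/B; F] holding=-
goal check: towers=[A/C/E; D/B; F] holding=- — reached (length 6, optimal by BFS)

unstack(F, D)
putdown(F)
unstack(E, B)
stack(E, C)
pickup(B)
stack(B, D)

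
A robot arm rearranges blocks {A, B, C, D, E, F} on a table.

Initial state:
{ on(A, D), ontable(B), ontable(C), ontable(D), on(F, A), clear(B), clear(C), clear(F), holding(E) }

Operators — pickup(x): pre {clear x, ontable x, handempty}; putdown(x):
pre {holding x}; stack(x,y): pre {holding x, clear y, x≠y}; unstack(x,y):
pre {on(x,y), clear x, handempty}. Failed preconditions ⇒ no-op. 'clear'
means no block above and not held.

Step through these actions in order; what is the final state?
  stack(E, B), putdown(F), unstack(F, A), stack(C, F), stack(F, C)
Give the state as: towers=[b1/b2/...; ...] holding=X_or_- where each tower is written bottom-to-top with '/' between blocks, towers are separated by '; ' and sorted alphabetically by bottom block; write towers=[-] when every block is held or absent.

towers=[B/E; C/F; D/A] holding=-

step 1 (stack(E, B)): towers=[B/E; C; D/A/F] holding=-
step 2 (putdown(F)) [no-op]: towers=[B/E; C; D/A/F] holding=-
step 3 (unstack(F, A)): towers=[B/E; C; D/A] holding=F
step 4 (stack(C, F)) [no-op]: towers=[B/E; C; D/A] holding=F
step 5 (stack(F, C)): towers=[B/E; C/F; D/A] holding=-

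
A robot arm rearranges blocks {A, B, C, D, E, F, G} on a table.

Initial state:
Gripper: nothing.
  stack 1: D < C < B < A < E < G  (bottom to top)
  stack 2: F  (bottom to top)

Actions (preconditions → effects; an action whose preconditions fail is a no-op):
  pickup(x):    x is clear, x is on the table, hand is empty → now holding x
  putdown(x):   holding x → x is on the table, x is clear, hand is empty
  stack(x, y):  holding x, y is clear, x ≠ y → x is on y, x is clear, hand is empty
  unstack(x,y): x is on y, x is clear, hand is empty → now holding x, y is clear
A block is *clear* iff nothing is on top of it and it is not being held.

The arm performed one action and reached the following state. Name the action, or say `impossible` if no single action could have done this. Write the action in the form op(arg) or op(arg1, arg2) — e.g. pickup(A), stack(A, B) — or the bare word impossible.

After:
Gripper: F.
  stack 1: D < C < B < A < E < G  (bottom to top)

target: towers=[D/C/B/A/E/G] holding=F
         pickup(F) → towers=[D/C/B/A/E/G] holding=F  ← match
     unstack(G, E) → towers=[D/C/B/A/E; F] holding=G

pickup(F)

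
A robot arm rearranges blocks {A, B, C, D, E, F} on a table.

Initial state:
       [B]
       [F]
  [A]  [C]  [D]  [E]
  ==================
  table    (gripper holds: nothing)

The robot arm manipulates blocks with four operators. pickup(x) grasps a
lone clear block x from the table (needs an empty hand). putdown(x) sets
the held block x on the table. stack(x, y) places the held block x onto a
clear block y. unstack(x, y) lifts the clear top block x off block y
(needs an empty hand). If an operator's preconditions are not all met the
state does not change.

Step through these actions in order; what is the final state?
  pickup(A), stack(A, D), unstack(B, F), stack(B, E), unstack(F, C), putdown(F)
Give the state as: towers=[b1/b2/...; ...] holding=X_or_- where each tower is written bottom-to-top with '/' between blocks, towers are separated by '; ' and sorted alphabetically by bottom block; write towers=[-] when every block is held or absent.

towers=[C; D/A; E/B; F] holding=-

step 1 (pickup(A)): towers=[C/F/B; D; E] holding=A
step 2 (stack(A, D)): towers=[C/F/B; D/A; E] holding=-
step 3 (unstack(B, F)): towers=[C/F; D/A; E] holding=B
step 4 (stack(B, E)): towers=[C/F; D/A; E/B] holding=-
step 5 (unstack(F, C)): towers=[C; D/A; E/B] holding=F
step 6 (putdown(F)): towers=[C; D/A; E/B; F] holding=-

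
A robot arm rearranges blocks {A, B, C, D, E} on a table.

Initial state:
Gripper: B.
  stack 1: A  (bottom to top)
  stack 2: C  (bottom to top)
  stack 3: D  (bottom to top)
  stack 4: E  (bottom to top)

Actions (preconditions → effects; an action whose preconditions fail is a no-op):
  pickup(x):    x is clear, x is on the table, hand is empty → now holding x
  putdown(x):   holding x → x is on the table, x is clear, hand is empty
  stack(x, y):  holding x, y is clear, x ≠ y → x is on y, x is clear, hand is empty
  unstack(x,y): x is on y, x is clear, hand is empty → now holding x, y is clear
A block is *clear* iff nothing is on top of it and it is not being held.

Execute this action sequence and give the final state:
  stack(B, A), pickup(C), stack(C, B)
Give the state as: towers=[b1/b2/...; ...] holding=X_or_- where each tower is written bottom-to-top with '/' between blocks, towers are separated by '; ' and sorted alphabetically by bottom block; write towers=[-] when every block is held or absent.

towers=[A/B/C; D; E] holding=-

step 1 (stack(B, A)): towers=[A/B; C; D; E] holding=-
step 2 (pickup(C)): towers=[A/B; D; E] holding=C
step 3 (stack(C, B)): towers=[A/B/C; D; E] holding=-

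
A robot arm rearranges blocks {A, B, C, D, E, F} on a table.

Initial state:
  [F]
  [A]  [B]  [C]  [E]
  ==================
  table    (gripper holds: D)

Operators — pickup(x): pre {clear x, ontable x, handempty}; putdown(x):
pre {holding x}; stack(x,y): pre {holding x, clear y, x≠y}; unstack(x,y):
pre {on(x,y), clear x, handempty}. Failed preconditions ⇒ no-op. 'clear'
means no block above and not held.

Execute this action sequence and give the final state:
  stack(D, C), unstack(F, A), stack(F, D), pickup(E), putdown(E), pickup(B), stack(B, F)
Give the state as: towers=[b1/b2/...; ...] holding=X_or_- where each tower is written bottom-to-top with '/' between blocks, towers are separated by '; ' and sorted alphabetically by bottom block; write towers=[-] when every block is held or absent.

towers=[A; C/D/F/B; E] holding=-

step 1 (stack(D, C)): towers=[A/F; B; C/D; E] holding=-
step 2 (unstack(F, A)): towers=[A; B; C/D; E] holding=F
step 3 (stack(F, D)): towers=[A; B; C/D/F; E] holding=-
step 4 (pickup(E)): towers=[A; B; C/D/F] holding=E
step 5 (putdown(E)): towers=[A; B; C/D/F; E] holding=-
step 6 (pickup(B)): towers=[A; C/D/F; E] holding=B
step 7 (stack(B, F)): towers=[A; C/D/F/B; E] holding=-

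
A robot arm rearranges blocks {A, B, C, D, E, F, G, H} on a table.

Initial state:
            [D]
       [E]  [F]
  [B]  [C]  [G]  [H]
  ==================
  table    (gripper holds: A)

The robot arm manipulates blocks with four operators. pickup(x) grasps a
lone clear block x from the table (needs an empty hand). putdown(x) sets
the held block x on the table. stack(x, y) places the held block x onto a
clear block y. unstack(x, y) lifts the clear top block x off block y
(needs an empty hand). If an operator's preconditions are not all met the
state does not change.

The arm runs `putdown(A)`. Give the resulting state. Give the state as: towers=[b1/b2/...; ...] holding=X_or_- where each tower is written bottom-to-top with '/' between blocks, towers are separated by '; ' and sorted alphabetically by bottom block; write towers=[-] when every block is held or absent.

before: towers=[B; C/E; G/F/D; H] holding=A
pre[putdown(A)]: holding(A) ok
all met → apply putdown(A)
after:  towers=[A; B; C/E; G/F/D; H] holding=-

towers=[A; B; C/E; G/F/D; H] holding=-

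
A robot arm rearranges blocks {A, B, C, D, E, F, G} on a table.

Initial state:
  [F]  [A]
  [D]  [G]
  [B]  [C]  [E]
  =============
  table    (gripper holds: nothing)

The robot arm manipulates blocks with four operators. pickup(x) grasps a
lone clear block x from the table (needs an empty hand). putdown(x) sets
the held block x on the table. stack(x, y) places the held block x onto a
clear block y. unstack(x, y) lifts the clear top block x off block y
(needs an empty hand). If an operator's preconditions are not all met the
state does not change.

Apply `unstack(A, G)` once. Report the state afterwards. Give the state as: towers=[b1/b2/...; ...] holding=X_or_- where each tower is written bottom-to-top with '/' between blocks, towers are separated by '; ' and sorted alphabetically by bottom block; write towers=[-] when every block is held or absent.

towers=[B/D/F; C/G; E] holding=A

before: towers=[B/D/F; C/G/A; E] holding=-
pre[unstack(A, G)]: on(A,G) ok, clear(A) ok, handempty ok
all met → apply unstack(A, G)
after:  towers=[B/D/F; C/G; E] holding=A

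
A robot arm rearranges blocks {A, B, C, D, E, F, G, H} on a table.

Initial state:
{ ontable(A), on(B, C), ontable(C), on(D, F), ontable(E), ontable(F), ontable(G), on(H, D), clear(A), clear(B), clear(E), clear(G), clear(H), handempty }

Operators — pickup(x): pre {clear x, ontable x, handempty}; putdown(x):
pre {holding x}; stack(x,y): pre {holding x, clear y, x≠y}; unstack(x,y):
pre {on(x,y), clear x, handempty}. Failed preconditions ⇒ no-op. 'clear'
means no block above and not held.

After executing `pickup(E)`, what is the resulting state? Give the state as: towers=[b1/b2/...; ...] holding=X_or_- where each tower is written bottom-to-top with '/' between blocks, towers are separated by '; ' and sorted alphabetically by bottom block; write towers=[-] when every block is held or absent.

before: towers=[A; C/B; E; F/D/H; G] holding=-
pre[pickup(E)]: clear(E) ok, ontable(E) ok, handempty ok
all met → apply pickup(E)
after:  towers=[A; C/B; F/D/H; G] holding=E

towers=[A; C/B; F/D/H; G] holding=E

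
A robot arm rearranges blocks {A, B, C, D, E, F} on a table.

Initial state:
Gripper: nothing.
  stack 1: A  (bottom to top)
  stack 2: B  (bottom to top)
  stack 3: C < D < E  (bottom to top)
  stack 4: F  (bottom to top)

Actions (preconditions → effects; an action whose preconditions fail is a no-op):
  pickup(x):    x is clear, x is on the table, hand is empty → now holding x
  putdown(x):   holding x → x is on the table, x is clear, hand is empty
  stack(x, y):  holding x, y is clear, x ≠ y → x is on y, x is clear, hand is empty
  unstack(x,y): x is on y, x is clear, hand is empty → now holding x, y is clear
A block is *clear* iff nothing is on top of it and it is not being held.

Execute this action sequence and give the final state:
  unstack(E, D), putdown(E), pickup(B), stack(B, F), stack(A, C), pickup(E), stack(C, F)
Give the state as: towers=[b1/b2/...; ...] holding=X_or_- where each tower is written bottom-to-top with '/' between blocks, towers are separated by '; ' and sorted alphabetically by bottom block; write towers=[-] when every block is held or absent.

step 1 (unstack(E, D)): towers=[A; B; C/D; F] holding=E
step 2 (putdown(E)): towers=[A; B; C/D; E; F] holding=-
step 3 (pickup(B)): towers=[A; C/D; E; F] holding=B
step 4 (stack(B, F)): towers=[A; C/D; E; F/B] holding=-
step 5 (stack(A, C)) [no-op]: towers=[A; C/D; E; F/B] holding=-
step 6 (pickup(E)): towers=[A; C/D; F/B] holding=E
step 7 (stack(C, F)) [no-op]: towers=[A; C/D; F/B] holding=E

towers=[A; C/D; F/B] holding=E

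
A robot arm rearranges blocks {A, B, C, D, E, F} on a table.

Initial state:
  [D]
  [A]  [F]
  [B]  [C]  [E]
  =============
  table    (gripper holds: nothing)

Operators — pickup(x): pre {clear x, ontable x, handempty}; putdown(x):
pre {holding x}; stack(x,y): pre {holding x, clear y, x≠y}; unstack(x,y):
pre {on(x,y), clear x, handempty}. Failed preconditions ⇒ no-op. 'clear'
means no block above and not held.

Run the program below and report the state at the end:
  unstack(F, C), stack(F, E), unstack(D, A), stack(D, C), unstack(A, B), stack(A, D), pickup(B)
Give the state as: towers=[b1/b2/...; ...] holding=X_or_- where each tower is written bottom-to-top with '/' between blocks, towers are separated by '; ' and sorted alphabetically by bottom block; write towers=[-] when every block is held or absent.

towers=[C/D/A; E/F] holding=B

step 1 (unstack(F, C)): towers=[B/A/D; C; E] holding=F
step 2 (stack(F, E)): towers=[B/A/D; C; E/F] holding=-
step 3 (unstack(D, A)): towers=[B/A; C; E/F] holding=D
step 4 (stack(D, C)): towers=[B/A; C/D; E/F] holding=-
step 5 (unstack(A, B)): towers=[B; C/D; E/F] holding=A
step 6 (stack(A, D)): towers=[B; C/D/A; E/F] holding=-
step 7 (pickup(B)): towers=[C/D/A; E/F] holding=B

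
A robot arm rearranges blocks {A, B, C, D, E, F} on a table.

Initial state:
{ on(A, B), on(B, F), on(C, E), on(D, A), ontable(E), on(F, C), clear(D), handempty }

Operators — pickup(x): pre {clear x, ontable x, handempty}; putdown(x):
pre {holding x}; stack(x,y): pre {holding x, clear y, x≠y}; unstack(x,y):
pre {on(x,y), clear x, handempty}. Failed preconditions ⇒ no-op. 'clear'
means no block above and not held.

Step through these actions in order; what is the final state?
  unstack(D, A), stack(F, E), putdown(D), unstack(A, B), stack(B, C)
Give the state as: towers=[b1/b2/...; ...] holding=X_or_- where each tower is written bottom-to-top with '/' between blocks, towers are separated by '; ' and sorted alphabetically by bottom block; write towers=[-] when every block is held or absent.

towers=[D; E/C/F/B] holding=A

step 1 (unstack(D, A)): towers=[E/C/F/B/A] holding=D
step 2 (stack(F, E)) [no-op]: towers=[E/C/F/B/A] holding=D
step 3 (putdown(D)): towers=[D; E/C/F/B/A] holding=-
step 4 (unstack(A, B)): towers=[D; E/C/F/B] holding=A
step 5 (stack(B, C)) [no-op]: towers=[D; E/C/F/B] holding=A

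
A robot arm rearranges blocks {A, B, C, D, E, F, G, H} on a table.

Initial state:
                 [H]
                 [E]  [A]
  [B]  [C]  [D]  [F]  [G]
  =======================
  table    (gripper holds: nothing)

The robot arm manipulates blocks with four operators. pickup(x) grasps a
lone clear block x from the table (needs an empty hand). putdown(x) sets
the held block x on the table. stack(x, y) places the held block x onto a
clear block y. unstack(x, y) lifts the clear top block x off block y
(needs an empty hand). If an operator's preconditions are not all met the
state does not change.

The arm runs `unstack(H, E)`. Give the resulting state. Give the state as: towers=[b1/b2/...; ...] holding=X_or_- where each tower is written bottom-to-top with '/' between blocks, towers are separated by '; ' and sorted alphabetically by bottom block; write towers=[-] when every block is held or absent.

before: towers=[B; C; D; F/E/H; G/A] holding=-
pre[unstack(H, E)]: on(H,E) ok, clear(H) ok, handempty ok
all met → apply unstack(H, E)
after:  towers=[B; C; D; F/E; G/A] holding=H

towers=[B; C; D; F/E; G/A] holding=H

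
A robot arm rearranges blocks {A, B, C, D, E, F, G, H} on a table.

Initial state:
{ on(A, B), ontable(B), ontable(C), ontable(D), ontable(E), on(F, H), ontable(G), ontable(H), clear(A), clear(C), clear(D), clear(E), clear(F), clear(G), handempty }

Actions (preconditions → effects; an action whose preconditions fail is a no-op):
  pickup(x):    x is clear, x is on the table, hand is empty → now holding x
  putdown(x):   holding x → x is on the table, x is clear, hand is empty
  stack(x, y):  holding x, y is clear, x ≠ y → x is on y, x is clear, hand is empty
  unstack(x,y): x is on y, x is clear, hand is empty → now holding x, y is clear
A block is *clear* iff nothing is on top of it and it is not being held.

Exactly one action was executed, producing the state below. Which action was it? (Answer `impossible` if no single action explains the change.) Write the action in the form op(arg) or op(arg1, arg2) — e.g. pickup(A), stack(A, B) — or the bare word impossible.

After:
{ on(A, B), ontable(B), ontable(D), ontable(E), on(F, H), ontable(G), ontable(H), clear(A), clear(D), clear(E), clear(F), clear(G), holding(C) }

pickup(C)

target: towers=[B/A; D; E; G; H/F] holding=C
         pickup(G) → towers=[B/A; C; D; E; H/F] holding=G
     unstack(A, B) → towers=[B; C; D; E; G; H/F] holding=A
         pickup(E) → towers=[B/A; C; D; G; H/F] holding=E
     unstack(F, H) → towers=[B/A; C; D; E; G; H] holding=F
         pickup(D) → towers=[B/A; C; E; G; H/F] holding=D
         pickup(C) → towers=[B/A; D; E; G; H/F] holding=C  ← match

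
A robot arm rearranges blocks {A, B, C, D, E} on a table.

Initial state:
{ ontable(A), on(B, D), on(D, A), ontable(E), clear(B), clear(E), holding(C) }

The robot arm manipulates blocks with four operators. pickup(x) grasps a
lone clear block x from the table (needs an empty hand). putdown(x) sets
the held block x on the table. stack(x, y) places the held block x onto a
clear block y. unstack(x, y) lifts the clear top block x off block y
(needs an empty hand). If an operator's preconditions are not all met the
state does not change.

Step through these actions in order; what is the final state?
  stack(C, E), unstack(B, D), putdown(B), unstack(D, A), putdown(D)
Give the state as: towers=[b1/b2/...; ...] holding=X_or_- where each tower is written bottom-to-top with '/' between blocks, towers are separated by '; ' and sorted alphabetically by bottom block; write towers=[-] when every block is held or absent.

step 1 (stack(C, E)): towers=[A/D/B; E/C] holding=-
step 2 (unstack(B, D)): towers=[A/D; E/C] holding=B
step 3 (putdown(B)): towers=[A/D; B; E/C] holding=-
step 4 (unstack(D, A)): towers=[A; B; E/C] holding=D
step 5 (putdown(D)): towers=[A; B; D; E/C] holding=-

towers=[A; B; D; E/C] holding=-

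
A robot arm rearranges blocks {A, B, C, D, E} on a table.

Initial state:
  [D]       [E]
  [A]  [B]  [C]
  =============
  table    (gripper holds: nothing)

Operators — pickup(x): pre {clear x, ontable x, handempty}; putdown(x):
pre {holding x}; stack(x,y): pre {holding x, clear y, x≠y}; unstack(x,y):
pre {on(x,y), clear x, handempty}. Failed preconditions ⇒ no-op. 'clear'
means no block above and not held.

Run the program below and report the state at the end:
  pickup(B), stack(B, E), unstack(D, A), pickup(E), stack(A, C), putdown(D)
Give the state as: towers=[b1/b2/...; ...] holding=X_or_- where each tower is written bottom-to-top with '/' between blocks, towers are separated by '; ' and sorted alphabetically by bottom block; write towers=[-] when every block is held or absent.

step 1 (pickup(B)): towers=[A/D; C/E] holding=B
step 2 (stack(B, E)): towers=[A/D; C/E/B] holding=-
step 3 (unstack(D, A)): towers=[A; C/E/B] holding=D
step 4 (pickup(E)) [no-op]: towers=[A; C/E/B] holding=D
step 5 (stack(A, C)) [no-op]: towers=[A; C/E/B] holding=D
step 6 (putdown(D)): towers=[A; C/E/B; D] holding=-

towers=[A; C/E/B; D] holding=-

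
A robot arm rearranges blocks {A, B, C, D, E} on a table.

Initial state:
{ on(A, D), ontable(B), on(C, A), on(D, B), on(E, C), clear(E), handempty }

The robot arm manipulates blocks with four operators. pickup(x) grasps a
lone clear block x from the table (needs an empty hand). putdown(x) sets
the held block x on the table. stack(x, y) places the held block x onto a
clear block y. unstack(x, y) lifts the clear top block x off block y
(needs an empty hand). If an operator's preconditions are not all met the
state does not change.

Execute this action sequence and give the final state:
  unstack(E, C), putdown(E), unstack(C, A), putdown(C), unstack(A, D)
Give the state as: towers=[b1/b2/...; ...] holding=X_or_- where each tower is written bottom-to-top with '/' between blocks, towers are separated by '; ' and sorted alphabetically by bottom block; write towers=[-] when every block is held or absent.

step 1 (unstack(E, C)): towers=[B/D/A/C] holding=E
step 2 (putdown(E)): towers=[B/D/A/C; E] holding=-
step 3 (unstack(C, A)): towers=[B/D/A; E] holding=C
step 4 (putdown(C)): towers=[B/D/A; C; E] holding=-
step 5 (unstack(A, D)): towers=[B/D; C; E] holding=A

towers=[B/D; C; E] holding=A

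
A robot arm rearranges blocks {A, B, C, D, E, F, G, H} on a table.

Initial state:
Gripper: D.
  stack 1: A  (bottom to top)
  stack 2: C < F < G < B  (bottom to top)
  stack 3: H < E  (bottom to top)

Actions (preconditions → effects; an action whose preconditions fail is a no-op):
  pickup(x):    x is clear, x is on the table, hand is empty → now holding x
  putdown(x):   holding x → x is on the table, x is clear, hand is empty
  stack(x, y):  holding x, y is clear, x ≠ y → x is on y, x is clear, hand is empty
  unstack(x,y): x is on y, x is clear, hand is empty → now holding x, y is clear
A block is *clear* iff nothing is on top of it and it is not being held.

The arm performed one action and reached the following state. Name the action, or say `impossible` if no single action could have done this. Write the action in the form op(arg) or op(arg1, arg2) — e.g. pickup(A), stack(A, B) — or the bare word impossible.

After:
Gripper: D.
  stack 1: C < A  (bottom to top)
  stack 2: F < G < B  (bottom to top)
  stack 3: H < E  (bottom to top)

target: towers=[C/A; F/G/B; H/E] holding=D
        putdown(D) → towers=[A; C/F/G/B; D; H/E] holding=-
       stack(D, A) → towers=[A/D; C/F/G/B; H/E] holding=-
       stack(D, E) → towers=[A; C/F/G/B; H/E/D] holding=-
       stack(D, B) → towers=[A; C/F/G/B/D; H/E] holding=-
none of the 4 applicable actions match → impossible

impossible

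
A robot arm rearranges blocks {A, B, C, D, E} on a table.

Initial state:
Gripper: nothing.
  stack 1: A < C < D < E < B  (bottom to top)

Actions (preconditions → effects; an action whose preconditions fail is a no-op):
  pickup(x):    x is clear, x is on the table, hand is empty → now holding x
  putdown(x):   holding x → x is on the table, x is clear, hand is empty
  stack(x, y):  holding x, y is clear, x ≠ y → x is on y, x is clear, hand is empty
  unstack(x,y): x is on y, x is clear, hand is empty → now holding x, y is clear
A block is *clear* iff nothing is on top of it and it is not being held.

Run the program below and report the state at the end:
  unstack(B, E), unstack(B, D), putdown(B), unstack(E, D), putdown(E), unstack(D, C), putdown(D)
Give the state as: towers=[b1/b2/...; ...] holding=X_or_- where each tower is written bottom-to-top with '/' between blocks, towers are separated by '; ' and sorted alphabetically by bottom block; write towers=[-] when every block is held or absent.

step 1 (unstack(B, E)): towers=[A/C/D/E] holding=B
step 2 (unstack(B, D)) [no-op]: towers=[A/C/D/E] holding=B
step 3 (putdown(B)): towers=[A/C/D/E; B] holding=-
step 4 (unstack(E, D)): towers=[A/C/D; B] holding=E
step 5 (putdown(E)): towers=[A/C/D; B; E] holding=-
step 6 (unstack(D, C)): towers=[A/C; B; E] holding=D
step 7 (putdown(D)): towers=[A/C; B; D; E] holding=-

towers=[A/C; B; D; E] holding=-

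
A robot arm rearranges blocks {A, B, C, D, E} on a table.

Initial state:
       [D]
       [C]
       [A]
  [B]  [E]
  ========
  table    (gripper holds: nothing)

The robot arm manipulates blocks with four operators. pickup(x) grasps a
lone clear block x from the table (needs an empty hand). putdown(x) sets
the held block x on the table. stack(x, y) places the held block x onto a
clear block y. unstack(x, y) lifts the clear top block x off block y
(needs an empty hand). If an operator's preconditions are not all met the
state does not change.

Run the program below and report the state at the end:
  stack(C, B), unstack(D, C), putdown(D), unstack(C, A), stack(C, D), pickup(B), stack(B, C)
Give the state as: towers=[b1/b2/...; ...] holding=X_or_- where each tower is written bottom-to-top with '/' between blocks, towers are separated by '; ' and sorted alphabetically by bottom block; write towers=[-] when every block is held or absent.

towers=[D/C/B; E/A] holding=-

step 1 (stack(C, B)) [no-op]: towers=[B; E/A/C/D] holding=-
step 2 (unstack(D, C)): towers=[B; E/A/C] holding=D
step 3 (putdown(D)): towers=[B; D; E/A/C] holding=-
step 4 (unstack(C, A)): towers=[B; D; E/A] holding=C
step 5 (stack(C, D)): towers=[B; D/C; E/A] holding=-
step 6 (pickup(B)): towers=[D/C; E/A] holding=B
step 7 (stack(B, C)): towers=[D/C/B; E/A] holding=-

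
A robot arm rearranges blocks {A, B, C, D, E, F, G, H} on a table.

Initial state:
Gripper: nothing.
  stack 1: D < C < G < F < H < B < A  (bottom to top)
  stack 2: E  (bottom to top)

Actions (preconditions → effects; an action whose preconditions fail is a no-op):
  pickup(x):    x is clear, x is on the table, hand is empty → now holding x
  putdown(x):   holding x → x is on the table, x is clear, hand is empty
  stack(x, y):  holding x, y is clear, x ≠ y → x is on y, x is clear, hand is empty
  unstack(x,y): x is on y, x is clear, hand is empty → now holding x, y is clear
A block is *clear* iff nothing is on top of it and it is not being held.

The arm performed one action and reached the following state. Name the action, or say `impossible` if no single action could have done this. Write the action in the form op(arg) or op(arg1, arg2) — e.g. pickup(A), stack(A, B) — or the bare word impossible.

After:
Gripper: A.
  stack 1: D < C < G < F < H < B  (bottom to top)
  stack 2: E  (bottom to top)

unstack(A, B)

target: towers=[D/C/G/F/H/B; E] holding=A
     unstack(A, B) → towers=[D/C/G/F/H/B; E] holding=A  ← match
         pickup(E) → towers=[D/C/G/F/H/B/A] holding=E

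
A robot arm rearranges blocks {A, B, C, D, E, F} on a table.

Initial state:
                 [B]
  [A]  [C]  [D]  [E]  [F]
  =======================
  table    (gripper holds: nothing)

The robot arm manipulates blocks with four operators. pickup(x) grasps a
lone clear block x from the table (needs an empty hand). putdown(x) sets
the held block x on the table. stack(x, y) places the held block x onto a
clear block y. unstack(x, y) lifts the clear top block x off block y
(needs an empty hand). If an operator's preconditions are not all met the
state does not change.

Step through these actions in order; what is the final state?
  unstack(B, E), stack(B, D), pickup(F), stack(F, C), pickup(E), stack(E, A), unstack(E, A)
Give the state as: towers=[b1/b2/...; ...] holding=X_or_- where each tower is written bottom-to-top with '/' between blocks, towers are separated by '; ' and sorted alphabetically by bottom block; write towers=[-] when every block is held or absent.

towers=[A; C/F; D/B] holding=E

step 1 (unstack(B, E)): towers=[A; C; D; E; F] holding=B
step 2 (stack(B, D)): towers=[A; C; D/B; E; F] holding=-
step 3 (pickup(F)): towers=[A; C; D/B; E] holding=F
step 4 (stack(F, C)): towers=[A; C/F; D/B; E] holding=-
step 5 (pickup(E)): towers=[A; C/F; D/B] holding=E
step 6 (stack(E, A)): towers=[A/E; C/F; D/B] holding=-
step 7 (unstack(E, A)): towers=[A; C/F; D/B] holding=E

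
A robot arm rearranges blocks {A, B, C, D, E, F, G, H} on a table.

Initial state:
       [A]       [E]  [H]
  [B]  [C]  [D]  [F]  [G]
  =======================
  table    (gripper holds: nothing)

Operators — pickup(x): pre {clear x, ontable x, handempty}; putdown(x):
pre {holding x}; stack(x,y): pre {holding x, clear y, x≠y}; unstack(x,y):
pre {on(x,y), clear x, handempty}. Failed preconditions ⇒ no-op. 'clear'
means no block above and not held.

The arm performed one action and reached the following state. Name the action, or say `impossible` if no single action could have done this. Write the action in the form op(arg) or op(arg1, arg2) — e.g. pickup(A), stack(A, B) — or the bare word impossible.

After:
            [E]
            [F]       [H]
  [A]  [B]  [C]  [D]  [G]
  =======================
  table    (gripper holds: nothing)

target: towers=[A; B; C/F/E; D; G/H] holding=-
     unstack(A, C) → towers=[B; C; D; F/E; G/H] holding=A
     unstack(E, F) → towers=[B; C/A; D; F; G/H] holding=E
     unstack(H, G) → towers=[B; C/A; D; F/E; G] holding=H
         pickup(B) → towers=[C/A; D; F/E; G/H] holding=B
         pickup(D) → towers=[B; C/A; F/E; G/H] holding=D
none of the 5 applicable actions match → impossible

impossible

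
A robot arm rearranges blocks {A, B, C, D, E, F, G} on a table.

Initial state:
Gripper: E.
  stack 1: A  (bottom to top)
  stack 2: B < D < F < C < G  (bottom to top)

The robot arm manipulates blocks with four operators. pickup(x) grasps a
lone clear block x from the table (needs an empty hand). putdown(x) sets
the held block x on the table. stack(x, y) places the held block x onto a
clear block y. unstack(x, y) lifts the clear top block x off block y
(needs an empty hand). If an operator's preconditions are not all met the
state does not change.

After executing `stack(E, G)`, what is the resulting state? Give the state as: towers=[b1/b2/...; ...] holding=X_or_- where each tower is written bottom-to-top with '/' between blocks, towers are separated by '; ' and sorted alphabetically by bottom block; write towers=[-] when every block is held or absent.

towers=[A; B/D/F/C/G/E] holding=-

before: towers=[A; B/D/F/C/G] holding=E
pre[stack(E, G)]: holding(E) ✓, clear(G) ✓, E≠G ✓
all met → apply stack(E, G)
after:  towers=[A; B/D/F/C/G/E] holding=-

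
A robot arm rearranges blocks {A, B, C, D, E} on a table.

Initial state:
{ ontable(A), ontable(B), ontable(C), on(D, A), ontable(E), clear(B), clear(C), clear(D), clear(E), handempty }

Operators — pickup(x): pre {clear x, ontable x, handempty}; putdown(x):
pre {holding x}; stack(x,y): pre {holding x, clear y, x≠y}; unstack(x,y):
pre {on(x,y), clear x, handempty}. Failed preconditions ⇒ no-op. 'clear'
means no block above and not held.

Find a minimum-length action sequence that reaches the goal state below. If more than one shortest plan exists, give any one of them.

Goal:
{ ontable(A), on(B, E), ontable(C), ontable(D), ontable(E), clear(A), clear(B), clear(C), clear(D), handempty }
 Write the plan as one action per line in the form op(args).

step 1 (pickup(B)): towers=[A/D; C; E] holding=B
step 2 (stack(B, E)): towers=[A/D; C; E/B] holding=-
step 3 (unstack(D, A)): towers=[A; C; E/B] holding=D
step 4 (putdown(D)): towers=[A; C; D; E/B] holding=-
goal check: towers=[A; C; D; E/B] holding=- — reached (length 4, optimal by BFS)

pickup(B)
stack(B, E)
unstack(D, A)
putdown(D)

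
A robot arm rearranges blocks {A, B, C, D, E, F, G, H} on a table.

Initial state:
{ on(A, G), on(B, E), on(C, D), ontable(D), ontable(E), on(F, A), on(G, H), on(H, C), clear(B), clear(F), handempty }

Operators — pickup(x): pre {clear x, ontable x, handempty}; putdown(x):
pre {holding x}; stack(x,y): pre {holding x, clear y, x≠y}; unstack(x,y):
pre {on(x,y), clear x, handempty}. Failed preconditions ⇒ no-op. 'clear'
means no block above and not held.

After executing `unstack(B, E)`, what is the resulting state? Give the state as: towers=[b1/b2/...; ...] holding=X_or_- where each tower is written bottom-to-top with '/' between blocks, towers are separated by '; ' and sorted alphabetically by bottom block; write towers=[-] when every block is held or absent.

towers=[D/C/H/G/A/F; E] holding=B

before: towers=[D/C/H/G/A/F; E/B] holding=-
pre[unstack(B, E)]: on(B,E) ok, clear(B) ok, handempty ok
all met → apply unstack(B, E)
after:  towers=[D/C/H/G/A/F; E] holding=B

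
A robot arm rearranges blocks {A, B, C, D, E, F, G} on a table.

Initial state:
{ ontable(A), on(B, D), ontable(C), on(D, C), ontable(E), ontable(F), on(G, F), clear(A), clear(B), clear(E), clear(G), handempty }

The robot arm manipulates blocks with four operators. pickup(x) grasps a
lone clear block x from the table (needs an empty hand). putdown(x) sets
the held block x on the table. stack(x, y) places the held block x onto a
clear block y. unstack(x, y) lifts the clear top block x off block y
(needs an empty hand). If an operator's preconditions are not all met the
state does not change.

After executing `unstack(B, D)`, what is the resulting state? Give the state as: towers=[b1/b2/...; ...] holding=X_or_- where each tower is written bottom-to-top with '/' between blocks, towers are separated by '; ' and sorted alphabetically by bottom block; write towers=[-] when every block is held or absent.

before: towers=[A; C/D/B; E; F/G] holding=-
pre[unstack(B, D)]: on(B,D) yes, clear(B) yes, handempty yes
all met → apply unstack(B, D)
after:  towers=[A; C/D; E; F/G] holding=B

towers=[A; C/D; E; F/G] holding=B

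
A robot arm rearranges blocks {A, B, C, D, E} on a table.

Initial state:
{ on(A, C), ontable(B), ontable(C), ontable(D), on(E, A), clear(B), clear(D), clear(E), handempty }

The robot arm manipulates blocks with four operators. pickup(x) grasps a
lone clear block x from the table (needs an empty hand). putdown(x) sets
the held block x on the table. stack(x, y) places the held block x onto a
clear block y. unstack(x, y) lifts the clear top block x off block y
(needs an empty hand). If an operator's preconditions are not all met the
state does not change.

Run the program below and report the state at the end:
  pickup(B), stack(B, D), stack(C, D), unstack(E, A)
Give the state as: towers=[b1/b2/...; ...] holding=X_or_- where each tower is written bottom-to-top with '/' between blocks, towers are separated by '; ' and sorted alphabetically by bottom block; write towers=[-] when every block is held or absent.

step 1 (pickup(B)): towers=[C/A/E; D] holding=B
step 2 (stack(B, D)): towers=[C/A/E; D/B] holding=-
step 3 (stack(C, D)) [no-op]: towers=[C/A/E; D/B] holding=-
step 4 (unstack(E, A)): towers=[C/A; D/B] holding=E

towers=[C/A; D/B] holding=E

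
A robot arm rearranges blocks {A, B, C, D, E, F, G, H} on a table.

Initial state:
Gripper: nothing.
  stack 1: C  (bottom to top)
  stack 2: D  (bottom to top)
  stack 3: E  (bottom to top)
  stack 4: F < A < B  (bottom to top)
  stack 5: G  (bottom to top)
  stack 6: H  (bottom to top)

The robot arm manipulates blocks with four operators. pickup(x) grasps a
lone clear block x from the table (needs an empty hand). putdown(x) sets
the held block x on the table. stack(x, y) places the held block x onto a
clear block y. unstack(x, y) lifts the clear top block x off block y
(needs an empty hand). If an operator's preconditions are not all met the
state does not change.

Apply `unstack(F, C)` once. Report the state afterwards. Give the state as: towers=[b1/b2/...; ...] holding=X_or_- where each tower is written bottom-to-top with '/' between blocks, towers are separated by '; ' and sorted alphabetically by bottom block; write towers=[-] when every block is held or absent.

before: towers=[C; D; E; F/A/B; G; H] holding=-
pre[unstack(F, C)]: on(F,C) fail, clear(F) fail, handempty ok
on(F,C), clear(F) unmet → unstack(F, C) is a no-op
after:  towers=[C; D; E; F/A/B; G; H] holding=-

towers=[C; D; E; F/A/B; G; H] holding=-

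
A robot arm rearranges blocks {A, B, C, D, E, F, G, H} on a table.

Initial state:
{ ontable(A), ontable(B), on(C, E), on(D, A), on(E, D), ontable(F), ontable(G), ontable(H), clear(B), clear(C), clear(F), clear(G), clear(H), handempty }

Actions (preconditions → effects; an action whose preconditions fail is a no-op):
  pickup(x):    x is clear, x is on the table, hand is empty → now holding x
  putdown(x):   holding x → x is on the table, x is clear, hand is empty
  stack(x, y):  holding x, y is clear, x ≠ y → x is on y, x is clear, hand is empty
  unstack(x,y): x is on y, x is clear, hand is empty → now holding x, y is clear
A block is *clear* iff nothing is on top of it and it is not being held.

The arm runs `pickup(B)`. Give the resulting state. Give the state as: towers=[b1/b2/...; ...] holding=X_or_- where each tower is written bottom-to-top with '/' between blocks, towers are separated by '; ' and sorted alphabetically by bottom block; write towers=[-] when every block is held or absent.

towers=[A/D/E/C; F; G; H] holding=B

before: towers=[A/D/E/C; B; F; G; H] holding=-
pre[pickup(B)]: clear(B) ✓, ontable(B) ✓, handempty ✓
all met → apply pickup(B)
after:  towers=[A/D/E/C; F; G; H] holding=B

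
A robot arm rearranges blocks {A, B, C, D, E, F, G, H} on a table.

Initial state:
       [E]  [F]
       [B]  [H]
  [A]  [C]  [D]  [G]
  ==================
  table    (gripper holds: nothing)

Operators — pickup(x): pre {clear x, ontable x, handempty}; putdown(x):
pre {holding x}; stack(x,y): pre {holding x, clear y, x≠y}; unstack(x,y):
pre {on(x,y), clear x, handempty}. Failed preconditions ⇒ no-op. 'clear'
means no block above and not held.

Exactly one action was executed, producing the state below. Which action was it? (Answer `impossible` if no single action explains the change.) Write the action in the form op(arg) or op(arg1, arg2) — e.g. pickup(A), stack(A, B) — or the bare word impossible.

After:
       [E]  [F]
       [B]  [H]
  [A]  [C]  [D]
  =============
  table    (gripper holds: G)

pickup(G)

target: towers=[A; C/B/E; D/H/F] holding=G
         pickup(G) → towers=[A; C/B/E; D/H/F] holding=G  ← match
         pickup(A) → towers=[C/B/E; D/H/F; G] holding=A
     unstack(E, B) → towers=[A; C/B; D/H/F; G] holding=E
     unstack(F, H) → towers=[A; C/B/E; D/H; G] holding=F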